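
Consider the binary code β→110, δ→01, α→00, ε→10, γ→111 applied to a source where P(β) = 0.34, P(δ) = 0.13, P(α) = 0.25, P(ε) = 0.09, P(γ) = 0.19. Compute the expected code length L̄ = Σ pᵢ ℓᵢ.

2.53 bits/symbol

L̄ = Σ pᵢ·ℓᵢ = 0.34·3 + 0.13·2 + 0.25·2 + 0.09·2 + 0.19·3 = 2.53 bits/symbol.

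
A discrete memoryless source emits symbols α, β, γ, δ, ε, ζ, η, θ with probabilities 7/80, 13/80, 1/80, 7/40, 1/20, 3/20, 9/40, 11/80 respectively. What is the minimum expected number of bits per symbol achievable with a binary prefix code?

Repeatedly combine the two least-probable nodes; the expected code length is the sum of the merged weights.
merge 1/80 + 1/20 → 1/16
merge 1/16 + 7/80 → 3/20
merge 11/80 + 3/20 → 23/80
merge 3/20 + 13/80 → 5/16
merge 7/40 + 9/40 → 2/5
merge 23/80 + 5/16 → 3/5
merge 2/5 + 3/5 → 1
L = 1/16 + 3/20 + 23/80 + 5/16 + 2/5 + 3/5 + 1 = 45/16 = 2.8125 bits/symbol.

2.8125 bits/symbol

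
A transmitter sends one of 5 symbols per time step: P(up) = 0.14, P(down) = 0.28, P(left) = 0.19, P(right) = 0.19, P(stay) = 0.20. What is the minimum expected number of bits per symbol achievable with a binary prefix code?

2.33 bits/symbol

Repeatedly combine the two least-probable nodes; the expected code length is the sum of the merged weights.
merge 7/50 + 19/100 → 33/100
merge 19/100 + 1/5 → 39/100
merge 7/25 + 33/100 → 61/100
merge 39/100 + 61/100 → 1
L = 33/100 + 39/100 + 61/100 + 1 = 233/100 = 2.33 bits/symbol.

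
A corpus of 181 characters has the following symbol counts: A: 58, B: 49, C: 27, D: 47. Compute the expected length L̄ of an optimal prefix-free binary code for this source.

2 bits/symbol

Probabilities are the counts divided by 181.
Repeatedly combine the two least-probable nodes; the expected code length is the sum of the merged weights.
merge 27/181 + 47/181 → 74/181
merge 49/181 + 58/181 → 107/181
merge 74/181 + 107/181 → 1
L = 74/181 + 107/181 + 1 = 2 bits/symbol.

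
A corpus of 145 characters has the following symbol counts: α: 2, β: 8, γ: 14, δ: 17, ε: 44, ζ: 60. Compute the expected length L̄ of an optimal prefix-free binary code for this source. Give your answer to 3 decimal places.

2.103 bits/symbol

Probabilities are the counts divided by 145.
Repeatedly combine the two least-probable nodes; the expected code length is the sum of the merged weights.
merge 2/145 + 8/145 → 2/29
merge 2/29 + 14/145 → 24/145
merge 17/145 + 24/145 → 41/145
merge 41/145 + 44/145 → 17/29
merge 12/29 + 17/29 → 1
L = 2/29 + 24/145 + 41/145 + 17/29 + 1 = 61/29 ≈ 2.103 bits/symbol.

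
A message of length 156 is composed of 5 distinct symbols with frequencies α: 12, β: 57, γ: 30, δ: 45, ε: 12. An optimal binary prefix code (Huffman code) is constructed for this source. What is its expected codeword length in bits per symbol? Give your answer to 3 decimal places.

Probabilities are the counts divided by 156.
Repeatedly combine the two least-probable nodes; the expected code length is the sum of the merged weights.
merge 1/13 + 1/13 → 2/13
merge 2/13 + 5/26 → 9/26
merge 15/52 + 9/26 → 33/52
merge 19/52 + 33/52 → 1
L = 2/13 + 9/26 + 33/52 + 1 = 111/52 ≈ 2.135 bits/symbol.

2.135 bits/symbol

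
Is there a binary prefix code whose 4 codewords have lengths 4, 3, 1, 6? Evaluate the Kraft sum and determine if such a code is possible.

0.703125; yes

With common denominator 2^6 = 64: Σ 2^(−ℓᵢ) = 4/64 + 8/64 + 32/64 + 1/64 = 45/64 = 0.703125.
Kraft's inequality requires Σ ≤ 1; here Σ = 0.703125 ≤ 1, so such a prefix code exists.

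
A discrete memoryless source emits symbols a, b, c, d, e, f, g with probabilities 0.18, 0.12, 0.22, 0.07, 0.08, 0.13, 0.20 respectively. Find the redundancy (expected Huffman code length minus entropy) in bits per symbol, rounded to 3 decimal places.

0.030 bits

Entropy H = −Σ p log₂ p ≈ 2.7000 bits.
Huffman merges: 7/100+2/25→3/20; 3/25+13/100→1/4; 3/20+9/50→33/100; 1/5+11/50→21/50; 1/4+33/100→29/50; 21/50+29/50→1. L = 273/100 ≈ 2.7300.
L − H = 2.7300 − 2.7000 = 0.030 bits.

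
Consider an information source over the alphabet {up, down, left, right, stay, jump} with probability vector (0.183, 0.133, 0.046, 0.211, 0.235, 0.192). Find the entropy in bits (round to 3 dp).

2.462 bits

H = −Σ pᵢ log₂ pᵢ.
−0.183·log₂(0.183) = 0.4484
−0.133·log₂(0.133) = 0.3871
−0.046·log₂(0.046) = 0.2043
−0.211·log₂(0.211) = 0.4736
−0.235·log₂(0.235) = 0.4910
−0.192·log₂(0.192) = 0.4571
Sum ≈ 2.4615 → 2.462 bits.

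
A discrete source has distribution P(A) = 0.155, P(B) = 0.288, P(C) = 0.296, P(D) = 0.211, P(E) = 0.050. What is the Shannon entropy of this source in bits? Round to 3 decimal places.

H = −Σ pᵢ log₂ pᵢ.
−0.155·log₂(0.155) = 0.4169
−0.288·log₂(0.288) = 0.5172
−0.296·log₂(0.296) = 0.5199
−0.211·log₂(0.211) = 0.4736
−0.050·log₂(0.050) = 0.2161
Sum ≈ 2.1437 → 2.144 bits.

2.144 bits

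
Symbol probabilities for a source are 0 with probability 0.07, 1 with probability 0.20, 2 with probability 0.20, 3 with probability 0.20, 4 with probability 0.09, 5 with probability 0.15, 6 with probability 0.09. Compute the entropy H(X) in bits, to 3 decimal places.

H = −Σ pᵢ log₂ pᵢ.
−0.07·log₂(0.07) = 0.2686
−0.20·log₂(0.20) = 0.4644
−0.20·log₂(0.20) = 0.4644
−0.20·log₂(0.20) = 0.4644
−0.09·log₂(0.09) = 0.3127
−0.15·log₂(0.15) = 0.4105
−0.09·log₂(0.09) = 0.3127
Sum ≈ 2.6976 → 2.698 bits.

2.698 bits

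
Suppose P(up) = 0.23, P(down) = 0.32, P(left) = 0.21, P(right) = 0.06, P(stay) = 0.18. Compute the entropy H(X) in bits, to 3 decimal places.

2.175 bits

H = −Σ pᵢ log₂ pᵢ.
−0.23·log₂(0.23) = 0.4877
−0.32·log₂(0.32) = 0.5260
−0.21·log₂(0.21) = 0.4728
−0.06·log₂(0.06) = 0.2435
−0.18·log₂(0.18) = 0.4453
Sum ≈ 2.1754 → 2.175 bits.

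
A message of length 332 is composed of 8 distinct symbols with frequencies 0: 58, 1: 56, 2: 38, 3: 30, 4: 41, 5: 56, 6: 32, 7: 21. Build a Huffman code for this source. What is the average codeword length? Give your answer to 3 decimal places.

2.979 bits/symbol

Probabilities are the counts divided by 332.
Repeatedly combine the two least-probable nodes; the expected code length is the sum of the merged weights.
merge 21/332 + 15/166 → 51/332
merge 8/83 + 19/166 → 35/166
merge 41/332 + 51/332 → 23/83
merge 14/83 + 14/83 → 28/83
merge 29/166 + 35/166 → 32/83
merge 23/83 + 28/83 → 51/83
merge 32/83 + 51/83 → 1
L = 51/332 + 35/166 + 23/83 + 28/83 + 32/83 + 51/83 + 1 = 989/332 ≈ 2.979 bits/symbol.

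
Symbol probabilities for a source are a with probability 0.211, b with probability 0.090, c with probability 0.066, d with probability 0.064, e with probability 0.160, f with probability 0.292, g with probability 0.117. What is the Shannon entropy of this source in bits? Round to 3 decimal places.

2.603 bits

H = −Σ pᵢ log₂ pᵢ.
−0.211·log₂(0.211) = 0.4736
−0.090·log₂(0.090) = 0.3127
−0.066·log₂(0.066) = 0.2588
−0.064·log₂(0.064) = 0.2538
−0.160·log₂(0.160) = 0.4230
−0.292·log₂(0.292) = 0.5186
−0.117·log₂(0.117) = 0.3622
Sum ≈ 2.6027 → 2.603 bits.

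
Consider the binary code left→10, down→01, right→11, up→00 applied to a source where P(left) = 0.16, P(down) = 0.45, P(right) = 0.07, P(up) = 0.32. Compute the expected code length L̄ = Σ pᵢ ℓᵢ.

2 bits/symbol

L̄ = Σ pᵢ·ℓᵢ = 0.16·2 + 0.45·2 + 0.07·2 + 0.32·2 = 2 bits/symbol.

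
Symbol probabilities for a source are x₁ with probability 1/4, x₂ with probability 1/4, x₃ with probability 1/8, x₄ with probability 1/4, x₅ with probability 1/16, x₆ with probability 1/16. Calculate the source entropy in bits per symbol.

2.375 bits

Each probability is a power of 1/2, so log₂(1/p) is an integer.
H = Σ p·log₂(1/p) = 1/4·2 + 1/4·2 + 1/8·3 + 1/4·2 + 1/16·4 + 1/16·4 = 2.375 bits.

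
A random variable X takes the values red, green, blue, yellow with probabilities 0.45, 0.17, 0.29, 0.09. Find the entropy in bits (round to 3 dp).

1.784 bits

H = −Σ pᵢ log₂ pᵢ.
−0.45·log₂(0.45) = 0.5184
−0.17·log₂(0.17) = 0.4346
−0.29·log₂(0.29) = 0.5179
−0.09·log₂(0.09) = 0.3127
Sum ≈ 1.7835 → 1.784 bits.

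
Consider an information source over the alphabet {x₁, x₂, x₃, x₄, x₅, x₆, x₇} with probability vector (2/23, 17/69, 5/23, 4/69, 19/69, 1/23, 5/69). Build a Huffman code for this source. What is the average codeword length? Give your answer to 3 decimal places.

Repeatedly combine the two least-probable nodes; the expected code length is the sum of the merged weights.
merge 1/23 + 4/69 → 7/69
merge 5/69 + 2/23 → 11/69
merge 7/69 + 11/69 → 6/23
merge 5/23 + 17/69 → 32/69
merge 6/23 + 19/69 → 37/69
merge 32/69 + 37/69 → 1
L = 7/69 + 11/69 + 6/23 + 32/69 + 37/69 + 1 = 58/23 ≈ 2.522 bits/symbol.

2.522 bits/symbol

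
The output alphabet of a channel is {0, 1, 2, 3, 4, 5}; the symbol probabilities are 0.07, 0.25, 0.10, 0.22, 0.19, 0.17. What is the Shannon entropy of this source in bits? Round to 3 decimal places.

H = −Σ pᵢ log₂ pᵢ.
−0.07·log₂(0.07) = 0.2686
−0.25·log₂(0.25) = 0.5000
−0.10·log₂(0.10) = 0.3322
−0.22·log₂(0.22) = 0.4806
−0.19·log₂(0.19) = 0.4552
−0.17·log₂(0.17) = 0.4346
Sum ≈ 2.4711 → 2.471 bits.

2.471 bits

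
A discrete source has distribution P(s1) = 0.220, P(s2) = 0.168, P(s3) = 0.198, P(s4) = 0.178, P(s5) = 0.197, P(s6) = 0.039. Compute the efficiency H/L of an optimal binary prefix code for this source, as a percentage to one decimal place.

Entropy H = −Σ p log₂ p ≈ 2.4630 bits.
Huffman merges: 39/1000+21/125→207/1000; 89/500+197/1000→3/8; 99/500+207/1000→81/200; 11/50+3/8→119/200; 81/200+119/200→1. L = 1291/500 ≈ 2.5820.
Efficiency = H/L = 2.4630/2.5820 = 95.4%.

95.4%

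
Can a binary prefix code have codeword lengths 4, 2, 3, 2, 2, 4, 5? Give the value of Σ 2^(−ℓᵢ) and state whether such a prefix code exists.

1.03125; no

With common denominator 2^5 = 32: Σ 2^(−ℓᵢ) = 2/32 + 8/32 + 4/32 + 8/32 + 8/32 + 2/32 + 1/32 = 33/32 = 1.03125.
Kraft's inequality requires Σ ≤ 1; here Σ = 1.03125 > 1, so no such prefix code exists.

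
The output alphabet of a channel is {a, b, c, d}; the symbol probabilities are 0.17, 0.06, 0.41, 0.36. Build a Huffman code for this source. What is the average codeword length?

Repeatedly combine the two least-probable nodes; the expected code length is the sum of the merged weights.
merge 3/50 + 17/100 → 23/100
merge 23/100 + 9/25 → 59/100
merge 41/100 + 59/100 → 1
L = 23/100 + 59/100 + 1 = 91/50 = 1.82 bits/symbol.

1.82 bits/symbol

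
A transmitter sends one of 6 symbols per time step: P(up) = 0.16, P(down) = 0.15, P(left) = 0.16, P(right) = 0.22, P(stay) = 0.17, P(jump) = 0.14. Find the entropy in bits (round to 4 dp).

H = −Σ pᵢ log₂ pᵢ.
−0.16·log₂(0.16) = 0.4230
−0.15·log₂(0.15) = 0.4105
−0.16·log₂(0.16) = 0.4230
−0.22·log₂(0.22) = 0.4806
−0.17·log₂(0.17) = 0.4346
−0.14·log₂(0.14) = 0.3971
Sum ≈ 2.5688 → 2.5688 bits.

2.5688 bits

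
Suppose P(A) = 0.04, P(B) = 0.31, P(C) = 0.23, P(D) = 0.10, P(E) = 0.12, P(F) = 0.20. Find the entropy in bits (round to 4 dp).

2.3609 bits

H = −Σ pᵢ log₂ pᵢ.
−0.04·log₂(0.04) = 0.1858
−0.31·log₂(0.31) = 0.5238
−0.23·log₂(0.23) = 0.4877
−0.10·log₂(0.10) = 0.3322
−0.12·log₂(0.12) = 0.3671
−0.20·log₂(0.20) = 0.4644
Sum ≈ 2.3609 → 2.3609 bits.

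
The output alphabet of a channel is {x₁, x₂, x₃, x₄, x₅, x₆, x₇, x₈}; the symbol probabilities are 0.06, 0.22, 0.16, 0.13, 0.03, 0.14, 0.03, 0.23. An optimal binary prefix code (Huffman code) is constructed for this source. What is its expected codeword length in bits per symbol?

Repeatedly combine the two least-probable nodes; the expected code length is the sum of the merged weights.
merge 3/100 + 3/100 → 3/50
merge 3/50 + 3/50 → 3/25
merge 3/25 + 13/100 → 1/4
merge 7/50 + 4/25 → 3/10
merge 11/50 + 23/100 → 9/20
merge 1/4 + 3/10 → 11/20
merge 9/20 + 11/20 → 1
L = 3/50 + 3/25 + 1/4 + 3/10 + 9/20 + 11/20 + 1 = 273/100 = 2.73 bits/symbol.

2.73 bits/symbol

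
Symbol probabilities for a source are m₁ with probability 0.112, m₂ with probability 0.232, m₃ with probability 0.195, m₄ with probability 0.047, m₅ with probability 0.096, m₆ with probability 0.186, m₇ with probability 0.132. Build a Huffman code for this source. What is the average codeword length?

2.716 bits/symbol

Repeatedly combine the two least-probable nodes; the expected code length is the sum of the merged weights.
merge 47/1000 + 12/125 → 143/1000
merge 14/125 + 33/250 → 61/250
merge 143/1000 + 93/500 → 329/1000
merge 39/200 + 29/125 → 427/1000
merge 61/250 + 329/1000 → 573/1000
merge 427/1000 + 573/1000 → 1
L = 143/1000 + 61/250 + 329/1000 + 427/1000 + 573/1000 + 1 = 679/250 = 2.716 bits/symbol.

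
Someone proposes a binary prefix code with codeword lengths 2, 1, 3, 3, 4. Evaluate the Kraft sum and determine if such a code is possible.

With common denominator 2^4 = 16: Σ 2^(−ℓᵢ) = 4/16 + 8/16 + 2/16 + 2/16 + 1/16 = 17/16 = 1.0625.
Kraft's inequality requires Σ ≤ 1; here Σ = 1.0625 > 1, so no such prefix code exists.

1.0625; no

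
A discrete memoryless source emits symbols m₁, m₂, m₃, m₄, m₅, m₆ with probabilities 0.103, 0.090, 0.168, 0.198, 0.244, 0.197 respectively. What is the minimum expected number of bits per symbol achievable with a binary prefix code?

2.554 bits/symbol

Repeatedly combine the two least-probable nodes; the expected code length is the sum of the merged weights.
merge 9/100 + 103/1000 → 193/1000
merge 21/125 + 193/1000 → 361/1000
merge 197/1000 + 99/500 → 79/200
merge 61/250 + 361/1000 → 121/200
merge 79/200 + 121/200 → 1
L = 193/1000 + 361/1000 + 79/200 + 121/200 + 1 = 1277/500 = 2.554 bits/symbol.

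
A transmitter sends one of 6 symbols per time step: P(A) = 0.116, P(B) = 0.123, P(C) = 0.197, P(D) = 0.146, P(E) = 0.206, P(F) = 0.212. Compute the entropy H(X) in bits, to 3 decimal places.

H = −Σ pᵢ log₂ pᵢ.
−0.116·log₂(0.116) = 0.3605
−0.123·log₂(0.123) = 0.3719
−0.197·log₂(0.197) = 0.4617
−0.146·log₂(0.146) = 0.4053
−0.206·log₂(0.206) = 0.4695
−0.212·log₂(0.212) = 0.4744
Sum ≈ 2.5433 → 2.543 bits.

2.543 bits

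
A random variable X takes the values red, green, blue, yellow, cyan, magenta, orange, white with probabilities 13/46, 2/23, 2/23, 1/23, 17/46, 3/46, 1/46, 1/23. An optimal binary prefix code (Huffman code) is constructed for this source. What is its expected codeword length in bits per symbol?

2.5 bits/symbol

Repeatedly combine the two least-probable nodes; the expected code length is the sum of the merged weights.
merge 1/46 + 1/23 → 3/46
merge 1/23 + 3/46 → 5/46
merge 3/46 + 2/23 → 7/46
merge 2/23 + 5/46 → 9/46
merge 7/46 + 9/46 → 8/23
merge 13/46 + 8/23 → 29/46
merge 17/46 + 29/46 → 1
L = 3/46 + 5/46 + 7/46 + 9/46 + 8/23 + 29/46 + 1 = 5/2 = 2.5 bits/symbol.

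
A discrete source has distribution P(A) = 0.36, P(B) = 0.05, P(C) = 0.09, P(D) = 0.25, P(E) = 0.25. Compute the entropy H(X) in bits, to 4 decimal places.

2.0594 bits

H = −Σ pᵢ log₂ pᵢ.
−0.36·log₂(0.36) = 0.5306
−0.05·log₂(0.05) = 0.2161
−0.09·log₂(0.09) = 0.3127
−0.25·log₂(0.25) = 0.5000
−0.25·log₂(0.25) = 0.5000
Sum ≈ 2.0594 → 2.0594 bits.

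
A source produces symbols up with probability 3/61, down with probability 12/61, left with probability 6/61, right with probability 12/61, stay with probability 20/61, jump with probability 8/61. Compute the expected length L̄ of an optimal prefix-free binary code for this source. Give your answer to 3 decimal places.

2.426 bits/symbol

Repeatedly combine the two least-probable nodes; the expected code length is the sum of the merged weights.
merge 3/61 + 6/61 → 9/61
merge 8/61 + 9/61 → 17/61
merge 12/61 + 12/61 → 24/61
merge 17/61 + 20/61 → 37/61
merge 24/61 + 37/61 → 1
L = 9/61 + 17/61 + 24/61 + 37/61 + 1 = 148/61 ≈ 2.426 bits/symbol.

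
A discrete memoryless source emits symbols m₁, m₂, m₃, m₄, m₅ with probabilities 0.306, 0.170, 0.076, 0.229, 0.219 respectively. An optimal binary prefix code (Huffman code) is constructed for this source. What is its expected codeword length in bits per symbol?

2.246 bits/symbol

Repeatedly combine the two least-probable nodes; the expected code length is the sum of the merged weights.
merge 19/250 + 17/100 → 123/500
merge 219/1000 + 229/1000 → 56/125
merge 123/500 + 153/500 → 69/125
merge 56/125 + 69/125 → 1
L = 123/500 + 56/125 + 69/125 + 1 = 1123/500 = 2.246 bits/symbol.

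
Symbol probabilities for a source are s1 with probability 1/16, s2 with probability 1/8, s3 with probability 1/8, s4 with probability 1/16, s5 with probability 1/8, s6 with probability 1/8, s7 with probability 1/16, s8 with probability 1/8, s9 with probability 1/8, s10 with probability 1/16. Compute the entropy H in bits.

3.25 bits

Each probability is a power of 1/2, so log₂(1/p) is an integer.
H = Σ p·log₂(1/p) = 1/16·4 + 1/8·3 + 1/8·3 + 1/16·4 + 1/8·3 + 1/8·3 + 1/16·4 + 1/8·3 + 1/8·3 + 1/16·4 = 3.25 bits.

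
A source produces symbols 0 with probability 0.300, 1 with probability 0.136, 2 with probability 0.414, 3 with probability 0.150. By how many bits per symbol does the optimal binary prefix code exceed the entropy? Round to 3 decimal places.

0.022 bits

Entropy H = −Σ p log₂ p ≈ 1.8498 bits.
Huffman merges: 17/125+3/20→143/500; 143/500+3/10→293/500; 207/500+293/500→1. L = 234/125 ≈ 1.8720.
L − H = 1.8720 − 1.8498 = 0.022 bits.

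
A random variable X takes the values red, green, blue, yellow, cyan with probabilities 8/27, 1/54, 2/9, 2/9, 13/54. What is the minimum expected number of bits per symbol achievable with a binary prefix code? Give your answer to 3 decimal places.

Repeatedly combine the two least-probable nodes; the expected code length is the sum of the merged weights.
merge 1/54 + 2/9 → 13/54
merge 2/9 + 13/54 → 25/54
merge 13/54 + 8/27 → 29/54
merge 25/54 + 29/54 → 1
L = 13/54 + 25/54 + 29/54 + 1 = 121/54 ≈ 2.241 bits/symbol.

2.241 bits/symbol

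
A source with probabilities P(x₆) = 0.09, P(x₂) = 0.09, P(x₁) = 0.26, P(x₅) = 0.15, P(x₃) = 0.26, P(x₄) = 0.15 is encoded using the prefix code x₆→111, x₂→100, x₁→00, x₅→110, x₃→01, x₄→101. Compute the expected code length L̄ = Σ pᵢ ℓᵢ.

L̄ = Σ pᵢ·ℓᵢ = 0.09·3 + 0.09·3 + 0.26·2 + 0.15·3 + 0.26·2 + 0.15·3 = 2.48 bits/symbol.

2.48 bits/symbol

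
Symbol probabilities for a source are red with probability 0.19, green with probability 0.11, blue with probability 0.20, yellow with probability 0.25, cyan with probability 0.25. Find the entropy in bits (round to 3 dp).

H = −Σ pᵢ log₂ pᵢ.
−0.19·log₂(0.19) = 0.4552
−0.11·log₂(0.11) = 0.3503
−0.20·log₂(0.20) = 0.4644
−0.25·log₂(0.25) = 0.5000
−0.25·log₂(0.25) = 0.5000
Sum ≈ 2.2699 → 2.270 bits.

2.270 bits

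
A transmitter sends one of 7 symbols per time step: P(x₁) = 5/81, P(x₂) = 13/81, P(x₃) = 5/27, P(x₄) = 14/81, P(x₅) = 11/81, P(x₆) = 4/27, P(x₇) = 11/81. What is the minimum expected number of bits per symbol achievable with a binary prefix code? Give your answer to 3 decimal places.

2.815 bits/symbol

Repeatedly combine the two least-probable nodes; the expected code length is the sum of the merged weights.
merge 5/81 + 11/81 → 16/81
merge 11/81 + 4/27 → 23/81
merge 13/81 + 14/81 → 1/3
merge 5/27 + 16/81 → 31/81
merge 23/81 + 1/3 → 50/81
merge 31/81 + 50/81 → 1
L = 16/81 + 23/81 + 1/3 + 31/81 + 50/81 + 1 = 76/27 ≈ 2.815 bits/symbol.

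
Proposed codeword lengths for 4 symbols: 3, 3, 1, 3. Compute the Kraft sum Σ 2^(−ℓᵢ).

0.875

With common denominator 2^3 = 8: Σ 2^(−ℓᵢ) = 1/8 + 1/8 + 4/8 + 1/8 = 7/8 = 0.875.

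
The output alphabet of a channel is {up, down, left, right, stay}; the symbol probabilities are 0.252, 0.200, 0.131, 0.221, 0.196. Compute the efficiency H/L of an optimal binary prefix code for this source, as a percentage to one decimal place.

Entropy H = −Σ p log₂ p ≈ 2.2918 bits.
Huffman merges: 131/1000+49/250→327/1000; 1/5+221/1000→421/1000; 63/250+327/1000→579/1000; 421/1000+579/1000→1. L = 2327/1000 ≈ 2.3270.
Efficiency = H/L = 2.2918/2.3270 = 98.5%.

98.5%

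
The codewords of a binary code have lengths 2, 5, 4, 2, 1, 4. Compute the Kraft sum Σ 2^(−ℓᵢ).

With common denominator 2^5 = 32: Σ 2^(−ℓᵢ) = 8/32 + 1/32 + 2/32 + 8/32 + 16/32 + 2/32 = 37/32 = 1.15625.

1.15625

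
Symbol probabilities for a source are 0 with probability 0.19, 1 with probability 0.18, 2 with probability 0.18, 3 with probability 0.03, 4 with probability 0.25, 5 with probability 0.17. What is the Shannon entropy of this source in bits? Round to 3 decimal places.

2.432 bits

H = −Σ pᵢ log₂ pᵢ.
−0.19·log₂(0.19) = 0.4552
−0.18·log₂(0.18) = 0.4453
−0.18·log₂(0.18) = 0.4453
−0.03·log₂(0.03) = 0.1518
−0.25·log₂(0.25) = 0.5000
−0.17·log₂(0.17) = 0.4346
Sum ≈ 2.4322 → 2.432 bits.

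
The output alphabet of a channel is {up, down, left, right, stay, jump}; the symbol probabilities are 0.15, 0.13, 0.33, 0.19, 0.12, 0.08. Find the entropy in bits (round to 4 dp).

H = −Σ pᵢ log₂ pᵢ.
−0.15·log₂(0.15) = 0.4105
−0.13·log₂(0.13) = 0.3826
−0.33·log₂(0.33) = 0.5278
−0.19·log₂(0.19) = 0.4552
−0.12·log₂(0.12) = 0.3671
−0.08·log₂(0.08) = 0.2915
Sum ≈ 2.4348 → 2.4348 bits.

2.4348 bits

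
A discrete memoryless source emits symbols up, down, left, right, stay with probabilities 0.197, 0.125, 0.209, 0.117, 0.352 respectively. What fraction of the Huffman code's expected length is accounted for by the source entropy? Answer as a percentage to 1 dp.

Entropy H = −Σ p log₂ p ≈ 2.2011 bits.
Huffman merges: 117/1000+1/8→121/500; 197/1000+209/1000→203/500; 121/500+44/125→297/500; 203/500+297/500→1. L = 1121/500 ≈ 2.2420.
Efficiency = H/L = 2.2011/2.2420 = 98.2%.

98.2%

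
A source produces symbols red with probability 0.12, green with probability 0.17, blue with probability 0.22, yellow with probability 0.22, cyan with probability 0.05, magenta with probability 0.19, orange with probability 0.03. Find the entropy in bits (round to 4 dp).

H = −Σ pᵢ log₂ pᵢ.
−0.12·log₂(0.12) = 0.3671
−0.17·log₂(0.17) = 0.4346
−0.22·log₂(0.22) = 0.4806
−0.22·log₂(0.22) = 0.4806
−0.05·log₂(0.05) = 0.2161
−0.19·log₂(0.19) = 0.4552
−0.03·log₂(0.03) = 0.1518
Sum ≈ 2.5859 → 2.5859 bits.

2.5859 bits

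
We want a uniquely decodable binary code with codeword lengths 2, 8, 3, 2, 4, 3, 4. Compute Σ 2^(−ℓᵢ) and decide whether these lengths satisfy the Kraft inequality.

With common denominator 2^8 = 256: Σ 2^(−ℓᵢ) = 64/256 + 1/256 + 32/256 + 64/256 + 16/256 + 32/256 + 16/256 = 225/256 = 0.87890625.
Kraft's inequality requires Σ ≤ 1; here Σ = 0.87890625 ≤ 1, so such a prefix code exists.

0.87890625; yes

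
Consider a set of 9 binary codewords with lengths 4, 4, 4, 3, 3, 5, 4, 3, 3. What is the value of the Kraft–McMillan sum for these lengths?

0.78125

With common denominator 2^5 = 32: Σ 2^(−ℓᵢ) = 2/32 + 2/32 + 2/32 + 4/32 + 4/32 + 1/32 + 2/32 + 4/32 + 4/32 = 25/32 = 0.78125.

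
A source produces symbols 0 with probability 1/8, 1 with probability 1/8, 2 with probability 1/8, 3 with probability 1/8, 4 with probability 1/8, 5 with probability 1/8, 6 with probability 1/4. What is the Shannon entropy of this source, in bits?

Each probability is a power of 1/2, so log₂(1/p) is an integer.
H = Σ p·log₂(1/p) = 1/8·3 + 1/8·3 + 1/8·3 + 1/8·3 + 1/8·3 + 1/8·3 + 1/4·2 = 2.75 bits.

2.75 bits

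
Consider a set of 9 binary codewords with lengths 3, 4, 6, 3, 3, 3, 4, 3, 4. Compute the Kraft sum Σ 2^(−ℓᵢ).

0.828125

With common denominator 2^6 = 64: Σ 2^(−ℓᵢ) = 8/64 + 4/64 + 1/64 + 8/64 + 8/64 + 8/64 + 4/64 + 8/64 + 4/64 = 53/64 = 0.828125.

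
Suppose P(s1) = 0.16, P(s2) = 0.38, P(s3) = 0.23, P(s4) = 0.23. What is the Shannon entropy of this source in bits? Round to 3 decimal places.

H = −Σ pᵢ log₂ pᵢ.
−0.16·log₂(0.16) = 0.4230
−0.38·log₂(0.38) = 0.5305
−0.23·log₂(0.23) = 0.4877
−0.23·log₂(0.23) = 0.4877
Sum ≈ 1.9288 → 1.929 bits.

1.929 bits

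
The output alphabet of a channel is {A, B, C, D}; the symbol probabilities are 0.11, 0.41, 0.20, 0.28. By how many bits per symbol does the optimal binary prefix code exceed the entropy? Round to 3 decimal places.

0.044 bits

Entropy H = −Σ p log₂ p ≈ 1.8563 bits.
Huffman merges: 11/100+1/5→31/100; 7/25+31/100→59/100; 41/100+59/100→1. L = 19/10 ≈ 1.9000.
L − H = 1.9000 − 1.8563 = 0.044 bits.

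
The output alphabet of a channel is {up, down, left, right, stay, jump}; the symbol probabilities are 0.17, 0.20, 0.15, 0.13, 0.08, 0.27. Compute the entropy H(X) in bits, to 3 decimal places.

H = −Σ pᵢ log₂ pᵢ.
−0.17·log₂(0.17) = 0.4346
−0.20·log₂(0.20) = 0.4644
−0.15·log₂(0.15) = 0.4105
−0.13·log₂(0.13) = 0.3826
−0.08·log₂(0.08) = 0.2915
−0.27·log₂(0.27) = 0.5100
Sum ≈ 2.4937 → 2.494 bits.

2.494 bits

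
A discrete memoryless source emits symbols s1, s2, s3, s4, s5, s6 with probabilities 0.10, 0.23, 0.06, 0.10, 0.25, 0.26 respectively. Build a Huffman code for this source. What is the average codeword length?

Repeatedly combine the two least-probable nodes; the expected code length is the sum of the merged weights.
merge 3/50 + 1/10 → 4/25
merge 1/10 + 4/25 → 13/50
merge 23/100 + 1/4 → 12/25
merge 13/50 + 13/50 → 13/25
merge 12/25 + 13/25 → 1
L = 4/25 + 13/50 + 12/25 + 13/25 + 1 = 121/50 = 2.42 bits/symbol.

2.42 bits/symbol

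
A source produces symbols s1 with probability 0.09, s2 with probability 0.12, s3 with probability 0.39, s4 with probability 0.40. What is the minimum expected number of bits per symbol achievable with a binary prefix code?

Repeatedly combine the two least-probable nodes; the expected code length is the sum of the merged weights.
merge 9/100 + 3/25 → 21/100
merge 21/100 + 39/100 → 3/5
merge 2/5 + 3/5 → 1
L = 21/100 + 3/5 + 1 = 181/100 = 1.81 bits/symbol.

1.81 bits/symbol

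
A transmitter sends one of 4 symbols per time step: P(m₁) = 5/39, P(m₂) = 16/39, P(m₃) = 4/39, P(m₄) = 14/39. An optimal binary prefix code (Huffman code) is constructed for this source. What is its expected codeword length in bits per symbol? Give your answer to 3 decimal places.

Repeatedly combine the two least-probable nodes; the expected code length is the sum of the merged weights.
merge 4/39 + 5/39 → 3/13
merge 3/13 + 14/39 → 23/39
merge 16/39 + 23/39 → 1
L = 3/13 + 23/39 + 1 = 71/39 ≈ 1.821 bits/symbol.

1.821 bits/symbol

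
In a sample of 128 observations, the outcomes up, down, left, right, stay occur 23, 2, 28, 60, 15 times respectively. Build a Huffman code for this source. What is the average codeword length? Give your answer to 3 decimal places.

1.977 bits/symbol

Probabilities are the counts divided by 128.
Repeatedly combine the two least-probable nodes; the expected code length is the sum of the merged weights.
merge 1/64 + 15/128 → 17/128
merge 17/128 + 23/128 → 5/16
merge 7/32 + 5/16 → 17/32
merge 15/32 + 17/32 → 1
L = 17/128 + 5/16 + 17/32 + 1 = 253/128 ≈ 1.977 bits/symbol.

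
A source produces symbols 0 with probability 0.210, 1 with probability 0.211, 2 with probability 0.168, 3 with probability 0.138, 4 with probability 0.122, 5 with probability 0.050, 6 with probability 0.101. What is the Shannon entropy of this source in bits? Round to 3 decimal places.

2.694 bits

H = −Σ pᵢ log₂ pᵢ.
−0.210·log₂(0.210) = 0.4728
−0.211·log₂(0.211) = 0.4736
−0.168·log₂(0.168) = 0.4323
−0.138·log₂(0.138) = 0.3943
−0.122·log₂(0.122) = 0.3703
−0.050·log₂(0.050) = 0.2161
−0.101·log₂(0.101) = 0.3341
Sum ≈ 2.6935 → 2.694 bits.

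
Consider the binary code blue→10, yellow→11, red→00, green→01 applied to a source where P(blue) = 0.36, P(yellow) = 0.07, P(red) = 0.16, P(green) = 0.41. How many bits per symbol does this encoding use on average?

L̄ = Σ pᵢ·ℓᵢ = 0.36·2 + 0.07·2 + 0.16·2 + 0.41·2 = 2 bits/symbol.

2 bits/symbol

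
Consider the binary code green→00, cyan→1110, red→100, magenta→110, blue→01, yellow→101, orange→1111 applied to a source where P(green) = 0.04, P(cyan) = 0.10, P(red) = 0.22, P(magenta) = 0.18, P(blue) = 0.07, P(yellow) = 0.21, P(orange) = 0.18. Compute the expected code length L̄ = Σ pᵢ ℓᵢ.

3.17 bits/symbol

L̄ = Σ pᵢ·ℓᵢ = 0.04·2 + 0.10·4 + 0.22·3 + 0.18·3 + 0.07·2 + 0.21·3 + 0.18·4 = 3.17 bits/symbol.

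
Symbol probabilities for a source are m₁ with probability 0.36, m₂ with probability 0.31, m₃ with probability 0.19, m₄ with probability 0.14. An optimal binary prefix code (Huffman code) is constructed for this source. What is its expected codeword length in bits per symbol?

Repeatedly combine the two least-probable nodes; the expected code length is the sum of the merged weights.
merge 7/50 + 19/100 → 33/100
merge 31/100 + 33/100 → 16/25
merge 9/25 + 16/25 → 1
L = 33/100 + 16/25 + 1 = 197/100 = 1.97 bits/symbol.

1.97 bits/symbol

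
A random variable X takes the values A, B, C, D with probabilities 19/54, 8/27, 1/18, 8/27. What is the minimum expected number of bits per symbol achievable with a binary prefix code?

2 bits/symbol

Repeatedly combine the two least-probable nodes; the expected code length is the sum of the merged weights.
merge 1/18 + 8/27 → 19/54
merge 8/27 + 19/54 → 35/54
merge 19/54 + 35/54 → 1
L = 19/54 + 35/54 + 1 = 2 bits/symbol.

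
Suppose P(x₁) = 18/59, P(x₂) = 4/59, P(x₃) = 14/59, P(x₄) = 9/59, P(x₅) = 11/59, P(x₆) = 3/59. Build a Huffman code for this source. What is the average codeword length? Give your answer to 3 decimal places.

Repeatedly combine the two least-probable nodes; the expected code length is the sum of the merged weights.
merge 3/59 + 4/59 → 7/59
merge 7/59 + 9/59 → 16/59
merge 11/59 + 14/59 → 25/59
merge 16/59 + 18/59 → 34/59
merge 25/59 + 34/59 → 1
L = 7/59 + 16/59 + 25/59 + 34/59 + 1 = 141/59 ≈ 2.390 bits/symbol.

2.390 bits/symbol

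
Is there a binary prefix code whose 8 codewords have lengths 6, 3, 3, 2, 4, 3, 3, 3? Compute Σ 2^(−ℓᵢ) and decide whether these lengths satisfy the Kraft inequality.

With common denominator 2^6 = 64: Σ 2^(−ℓᵢ) = 1/64 + 8/64 + 8/64 + 16/64 + 4/64 + 8/64 + 8/64 + 8/64 = 61/64 = 0.953125.
Kraft's inequality requires Σ ≤ 1; here Σ = 0.953125 ≤ 1, so such a prefix code exists.

0.953125; yes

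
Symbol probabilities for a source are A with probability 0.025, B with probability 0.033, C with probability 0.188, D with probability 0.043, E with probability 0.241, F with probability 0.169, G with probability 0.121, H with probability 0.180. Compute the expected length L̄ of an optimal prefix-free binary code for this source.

2.73 bits/symbol

Repeatedly combine the two least-probable nodes; the expected code length is the sum of the merged weights.
merge 1/40 + 33/1000 → 29/500
merge 43/1000 + 29/500 → 101/1000
merge 101/1000 + 121/1000 → 111/500
merge 169/1000 + 9/50 → 349/1000
merge 47/250 + 111/500 → 41/100
merge 241/1000 + 349/1000 → 59/100
merge 41/100 + 59/100 → 1
L = 29/500 + 101/1000 + 111/500 + 349/1000 + 41/100 + 59/100 + 1 = 273/100 = 2.73 bits/symbol.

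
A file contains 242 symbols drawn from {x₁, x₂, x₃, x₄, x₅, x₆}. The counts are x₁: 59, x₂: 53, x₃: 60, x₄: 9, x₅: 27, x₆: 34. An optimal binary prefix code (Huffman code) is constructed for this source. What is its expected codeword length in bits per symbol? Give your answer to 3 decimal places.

2.438 bits/symbol

Probabilities are the counts divided by 242.
Repeatedly combine the two least-probable nodes; the expected code length is the sum of the merged weights.
merge 9/242 + 27/242 → 18/121
merge 17/121 + 18/121 → 35/121
merge 53/242 + 59/242 → 56/121
merge 30/121 + 35/121 → 65/121
merge 56/121 + 65/121 → 1
L = 18/121 + 35/121 + 56/121 + 65/121 + 1 = 295/121 ≈ 2.438 bits/symbol.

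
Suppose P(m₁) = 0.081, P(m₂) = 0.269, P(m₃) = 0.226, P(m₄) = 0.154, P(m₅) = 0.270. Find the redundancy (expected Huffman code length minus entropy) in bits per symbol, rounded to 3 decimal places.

Entropy H = −Σ p log₂ p ≈ 2.2138 bits.
Huffman merges: 81/1000+77/500→47/200; 113/500+47/200→461/1000; 269/1000+27/100→539/1000; 461/1000+539/1000→1. L = 447/200 ≈ 2.2350.
L − H = 2.2350 − 2.2138 = 0.021 bits.

0.021 bits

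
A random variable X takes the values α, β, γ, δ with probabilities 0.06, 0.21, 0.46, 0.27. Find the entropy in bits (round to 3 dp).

1.742 bits

H = −Σ pᵢ log₂ pᵢ.
−0.06·log₂(0.06) = 0.2435
−0.21·log₂(0.21) = 0.4728
−0.46·log₂(0.46) = 0.5153
−0.27·log₂(0.27) = 0.5100
Sum ≈ 1.7417 → 1.742 bits.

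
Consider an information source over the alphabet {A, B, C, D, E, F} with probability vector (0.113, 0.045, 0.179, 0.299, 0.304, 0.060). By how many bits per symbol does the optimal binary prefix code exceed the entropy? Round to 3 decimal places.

0.035 bits

Entropy H = −Σ p log₂ p ≈ 2.2876 bits.
Huffman merges: 9/200+3/50→21/200; 21/200+113/1000→109/500; 179/1000+109/500→397/1000; 299/1000+38/125→603/1000; 397/1000+603/1000→1. L = 2323/1000 ≈ 2.3230.
L − H = 2.3230 − 2.2876 = 0.035 bits.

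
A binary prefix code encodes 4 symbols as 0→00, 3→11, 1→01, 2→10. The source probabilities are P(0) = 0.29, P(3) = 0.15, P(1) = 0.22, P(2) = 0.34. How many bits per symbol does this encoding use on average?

2 bits/symbol

L̄ = Σ pᵢ·ℓᵢ = 0.29·2 + 0.15·2 + 0.22·2 + 0.34·2 = 2 bits/symbol.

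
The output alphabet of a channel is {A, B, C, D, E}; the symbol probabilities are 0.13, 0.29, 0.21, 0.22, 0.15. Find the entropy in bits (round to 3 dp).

2.264 bits

H = −Σ pᵢ log₂ pᵢ.
−0.13·log₂(0.13) = 0.3826
−0.29·log₂(0.29) = 0.5179
−0.21·log₂(0.21) = 0.4728
−0.22·log₂(0.22) = 0.4806
−0.15·log₂(0.15) = 0.4105
Sum ≈ 2.2645 → 2.264 bits.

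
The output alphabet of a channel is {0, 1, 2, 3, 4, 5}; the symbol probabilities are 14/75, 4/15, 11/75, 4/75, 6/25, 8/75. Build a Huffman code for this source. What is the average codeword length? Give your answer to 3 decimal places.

Repeatedly combine the two least-probable nodes; the expected code length is the sum of the merged weights.
merge 4/75 + 8/75 → 4/25
merge 11/75 + 4/25 → 23/75
merge 14/75 + 6/25 → 32/75
merge 4/15 + 23/75 → 43/75
merge 32/75 + 43/75 → 1
L = 4/25 + 23/75 + 32/75 + 43/75 + 1 = 37/15 ≈ 2.467 bits/symbol.

2.467 bits/symbol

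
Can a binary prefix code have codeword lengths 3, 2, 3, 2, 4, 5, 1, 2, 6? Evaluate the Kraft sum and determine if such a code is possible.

1.609375; no

With common denominator 2^6 = 64: Σ 2^(−ℓᵢ) = 8/64 + 16/64 + 8/64 + 16/64 + 4/64 + 2/64 + 32/64 + 16/64 + 1/64 = 103/64 = 1.609375.
Kraft's inequality requires Σ ≤ 1; here Σ = 1.609375 > 1, so no such prefix code exists.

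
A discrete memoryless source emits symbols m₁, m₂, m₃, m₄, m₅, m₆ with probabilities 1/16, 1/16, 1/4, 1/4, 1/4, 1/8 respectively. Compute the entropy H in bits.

Each probability is a power of 1/2, so log₂(1/p) is an integer.
H = Σ p·log₂(1/p) = 1/16·4 + 1/16·4 + 1/4·2 + 1/4·2 + 1/4·2 + 1/8·3 = 2.375 bits.

2.375 bits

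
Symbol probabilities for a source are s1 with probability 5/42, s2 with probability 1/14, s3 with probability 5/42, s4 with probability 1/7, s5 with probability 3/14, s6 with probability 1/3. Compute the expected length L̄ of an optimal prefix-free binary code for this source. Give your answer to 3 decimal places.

Repeatedly combine the two least-probable nodes; the expected code length is the sum of the merged weights.
merge 1/14 + 5/42 → 4/21
merge 5/42 + 1/7 → 11/42
merge 4/21 + 3/14 → 17/42
merge 11/42 + 1/3 → 25/42
merge 17/42 + 25/42 → 1
L = 4/21 + 11/42 + 17/42 + 25/42 + 1 = 103/42 ≈ 2.452 bits/symbol.

2.452 bits/symbol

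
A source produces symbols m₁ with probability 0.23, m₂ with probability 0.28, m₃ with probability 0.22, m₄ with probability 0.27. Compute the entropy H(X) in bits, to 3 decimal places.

H = −Σ pᵢ log₂ pᵢ.
−0.23·log₂(0.23) = 0.4877
−0.28·log₂(0.28) = 0.5142
−0.22·log₂(0.22) = 0.4806
−0.27·log₂(0.27) = 0.5100
Sum ≈ 1.9925 → 1.992 bits.

1.992 bits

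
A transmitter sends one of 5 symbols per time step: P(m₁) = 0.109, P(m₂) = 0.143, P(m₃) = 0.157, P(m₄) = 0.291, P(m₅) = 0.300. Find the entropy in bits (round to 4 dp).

2.2085 bits

H = −Σ pᵢ log₂ pᵢ.
−0.109·log₂(0.109) = 0.3485
−0.143·log₂(0.143) = 0.4012
−0.157·log₂(0.157) = 0.4194
−0.291·log₂(0.291) = 0.5182
−0.300·log₂(0.300) = 0.5211
Sum ≈ 2.2085 → 2.2085 bits.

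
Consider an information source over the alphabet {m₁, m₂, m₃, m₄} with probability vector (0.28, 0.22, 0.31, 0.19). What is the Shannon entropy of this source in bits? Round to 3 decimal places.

1.974 bits

H = −Σ pᵢ log₂ pᵢ.
−0.28·log₂(0.28) = 0.5142
−0.22·log₂(0.22) = 0.4806
−0.31·log₂(0.31) = 0.5238
−0.19·log₂(0.19) = 0.4552
Sum ≈ 1.9738 → 1.974 bits.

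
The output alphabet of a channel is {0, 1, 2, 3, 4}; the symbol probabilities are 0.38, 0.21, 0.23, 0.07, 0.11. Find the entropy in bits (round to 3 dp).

H = −Σ pᵢ log₂ pᵢ.
−0.38·log₂(0.38) = 0.5305
−0.21·log₂(0.21) = 0.4728
−0.23·log₂(0.23) = 0.4877
−0.07·log₂(0.07) = 0.2686
−0.11·log₂(0.11) = 0.3503
Sum ≈ 2.1098 → 2.110 bits.

2.110 bits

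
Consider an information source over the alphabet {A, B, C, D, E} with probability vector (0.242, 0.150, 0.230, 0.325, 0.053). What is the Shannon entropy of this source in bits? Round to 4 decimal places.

2.1452 bits

H = −Σ pᵢ log₂ pᵢ.
−0.242·log₂(0.242) = 0.4954
−0.150·log₂(0.150) = 0.4105
−0.230·log₂(0.230) = 0.4877
−0.325·log₂(0.325) = 0.5270
−0.053·log₂(0.053) = 0.2246
Sum ≈ 2.1452 → 2.1452 bits.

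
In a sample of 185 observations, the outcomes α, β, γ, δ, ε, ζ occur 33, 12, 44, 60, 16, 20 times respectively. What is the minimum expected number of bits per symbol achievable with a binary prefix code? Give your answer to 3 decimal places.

2.411 bits/symbol

Probabilities are the counts divided by 185.
Repeatedly combine the two least-probable nodes; the expected code length is the sum of the merged weights.
merge 12/185 + 16/185 → 28/185
merge 4/37 + 28/185 → 48/185
merge 33/185 + 44/185 → 77/185
merge 48/185 + 12/37 → 108/185
merge 77/185 + 108/185 → 1
L = 28/185 + 48/185 + 77/185 + 108/185 + 1 = 446/185 ≈ 2.411 bits/symbol.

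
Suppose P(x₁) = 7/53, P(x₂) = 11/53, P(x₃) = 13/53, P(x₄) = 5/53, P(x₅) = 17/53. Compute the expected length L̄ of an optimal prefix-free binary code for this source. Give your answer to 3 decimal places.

2.226 bits/symbol

Repeatedly combine the two least-probable nodes; the expected code length is the sum of the merged weights.
merge 5/53 + 7/53 → 12/53
merge 11/53 + 12/53 → 23/53
merge 13/53 + 17/53 → 30/53
merge 23/53 + 30/53 → 1
L = 12/53 + 23/53 + 30/53 + 1 = 118/53 ≈ 2.226 bits/symbol.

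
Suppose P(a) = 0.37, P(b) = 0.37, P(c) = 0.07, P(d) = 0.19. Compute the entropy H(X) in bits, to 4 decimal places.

H = −Σ pᵢ log₂ pᵢ.
−0.37·log₂(0.37) = 0.5307
−0.37·log₂(0.37) = 0.5307
−0.07·log₂(0.07) = 0.2686
−0.19·log₂(0.19) = 0.4552
Sum ≈ 1.7852 → 1.7852 bits.

1.7852 bits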